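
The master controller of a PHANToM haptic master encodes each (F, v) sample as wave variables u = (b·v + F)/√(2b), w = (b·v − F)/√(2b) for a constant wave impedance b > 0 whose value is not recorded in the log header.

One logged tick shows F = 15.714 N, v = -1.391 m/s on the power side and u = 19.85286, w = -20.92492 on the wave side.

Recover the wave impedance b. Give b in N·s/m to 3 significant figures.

b = 0.297 N·s/m

u + w = -1.07206;  u + w = √(2b)·v, so √(2b) = -1.07206/(-1.391) = 0.77071.
b = (√(2b))²/2 = 0.59400/2 = 0.29700.
(Check via u − w = 2F/√(2b): u − w = 40.77778, 2F/√(2b) = 40.77789.)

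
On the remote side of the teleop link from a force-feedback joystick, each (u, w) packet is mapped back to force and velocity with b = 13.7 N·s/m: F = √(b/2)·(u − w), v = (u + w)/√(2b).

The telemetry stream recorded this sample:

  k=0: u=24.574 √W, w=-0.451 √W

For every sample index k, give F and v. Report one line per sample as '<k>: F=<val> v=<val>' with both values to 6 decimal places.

0: F=65.496693 v=4.608462

k=0: u−w=25.025000, u+w=24.123000; √(b/2)=2.617250, √(2b)=5.234501; F=2.617250×25.025=65.496693, v=24.123000/5.234501=4.608462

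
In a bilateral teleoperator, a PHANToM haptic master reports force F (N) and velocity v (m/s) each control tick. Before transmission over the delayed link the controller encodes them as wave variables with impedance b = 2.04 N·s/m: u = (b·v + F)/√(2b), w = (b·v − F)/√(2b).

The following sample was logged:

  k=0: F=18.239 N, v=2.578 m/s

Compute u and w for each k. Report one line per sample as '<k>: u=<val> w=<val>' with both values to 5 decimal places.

0: u=11.63330 w=-6.42600

k=0: b·v=2.04×2.578=5.25912; √(2b)=2.01990; u=(5.25912+18.239)/2.01990=11.63330, w=(5.25912−18.239)/2.01990=-6.42600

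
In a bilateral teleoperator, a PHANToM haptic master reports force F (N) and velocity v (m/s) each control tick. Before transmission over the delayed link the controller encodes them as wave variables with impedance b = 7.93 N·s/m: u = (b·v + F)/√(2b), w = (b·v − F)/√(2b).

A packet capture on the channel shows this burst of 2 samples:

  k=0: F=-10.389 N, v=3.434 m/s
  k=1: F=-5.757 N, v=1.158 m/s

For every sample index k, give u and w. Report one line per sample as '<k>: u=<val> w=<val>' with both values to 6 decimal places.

0: u=4.229198 w=9.446575
1: u=0.860257 w=3.751434

k=0: b·v=7.93×3.434=27.231620; √(2b)=3.982462; u=(27.231620+(-10.389))/3.982462=4.229198, w=(27.231620−(-10.389))/3.982462=9.446575
k=1: b·v=7.93×1.158=9.182940; √(2b)=3.982462; u=(9.182940+(-5.757))/3.982462=0.860257, w=(9.182940−(-5.757))/3.982462=3.751434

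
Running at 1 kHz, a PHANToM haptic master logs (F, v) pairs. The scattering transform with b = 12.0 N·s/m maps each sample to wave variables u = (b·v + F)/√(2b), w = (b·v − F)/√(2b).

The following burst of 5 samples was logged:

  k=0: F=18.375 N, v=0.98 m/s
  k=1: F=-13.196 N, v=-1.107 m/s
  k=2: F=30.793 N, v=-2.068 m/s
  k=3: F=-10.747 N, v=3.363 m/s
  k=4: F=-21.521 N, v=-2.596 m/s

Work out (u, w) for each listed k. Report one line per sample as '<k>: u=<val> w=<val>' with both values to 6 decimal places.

k=0: b·v=12.0×0.98=11.760000; √(2b)=4.898979; u=(11.760000+18.375)/4.898979=6.151281, w=(11.760000−18.375)/4.898979=-1.350281
k=1: b·v=12.0×(-1.107)=-13.284000; √(2b)=4.898979; u=(-13.284000+(-13.196))/4.898979=-5.405207, w=(-13.284000−(-13.196))/4.898979=-0.017963
k=2: b·v=12.0×(-2.068)=-24.816000; √(2b)=4.898979; u=(-24.816000+30.793)/4.898979=1.220050, w=(-24.816000−30.793)/4.898979=-11.351140
k=3: b·v=12.0×3.363=40.356000; √(2b)=4.898979; u=(40.356000+(-10.747))/4.898979=6.043912, w=(40.356000−(-10.747))/4.898979=10.431356
k=4: b·v=12.0×(-2.596)=-31.152000; √(2b)=4.898979; u=(-31.152000+(-21.521))/4.898979=-10.751831, w=(-31.152000−(-21.521))/4.898979=-1.965920

0: u=6.151281 w=-1.350281
1: u=-5.405207 w=-0.017963
2: u=1.220050 w=-11.351140
3: u=6.043912 w=10.431356
4: u=-10.751831 w=-1.965920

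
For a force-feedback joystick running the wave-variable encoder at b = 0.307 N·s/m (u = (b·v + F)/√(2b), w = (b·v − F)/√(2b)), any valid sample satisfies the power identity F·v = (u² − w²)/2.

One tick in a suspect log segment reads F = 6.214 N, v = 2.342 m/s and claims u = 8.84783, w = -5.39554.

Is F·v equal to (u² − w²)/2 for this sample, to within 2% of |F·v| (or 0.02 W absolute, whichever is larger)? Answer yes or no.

F·v = 6.214×2.342 = 14.55319 W.
(u² − w²)/2 = (78.28410 − 29.11185)/2 = 24.58612 W.
|Δ| = 10.03293;  2% of max(1, |F·v|) = 0.29106.

no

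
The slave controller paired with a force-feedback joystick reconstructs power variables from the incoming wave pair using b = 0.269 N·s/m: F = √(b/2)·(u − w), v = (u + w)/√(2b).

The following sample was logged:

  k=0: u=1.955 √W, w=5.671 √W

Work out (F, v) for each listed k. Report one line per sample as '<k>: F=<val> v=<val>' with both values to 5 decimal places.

0: F=-1.36281 v=10.39694

k=0: u−w=-3.71600, u+w=7.62600; √(b/2)=0.36674, √(2b)=0.73348; F=0.36674×(-3.716)=-1.36281, v=7.62600/0.73348=10.39694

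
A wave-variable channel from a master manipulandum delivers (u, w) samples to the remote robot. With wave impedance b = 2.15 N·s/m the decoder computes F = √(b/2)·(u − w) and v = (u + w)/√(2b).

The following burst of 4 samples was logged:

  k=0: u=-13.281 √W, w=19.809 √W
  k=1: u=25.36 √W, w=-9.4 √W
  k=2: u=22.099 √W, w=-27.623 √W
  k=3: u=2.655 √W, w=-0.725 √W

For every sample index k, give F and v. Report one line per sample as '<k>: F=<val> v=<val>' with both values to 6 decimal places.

0: F=-34.308442 v=3.148081
1: F=36.039935 v=7.696595
2: F=51.552867 v=-2.663909
3: F=3.504459 v=0.930729

k=0: u−w=-33.090000, u+w=6.528000; √(b/2)=1.036822, √(2b)=2.073644; F=1.036822×(-33.09)=-34.308442, v=6.528000/2.073644=3.148081
k=1: u−w=34.760000, u+w=15.960000; √(b/2)=1.036822, √(2b)=2.073644; F=1.036822×34.76=36.039935, v=15.960000/2.073644=7.696595
k=2: u−w=49.722000, u+w=-5.524000; √(b/2)=1.036822, √(2b)=2.073644; F=1.036822×49.722=51.552867, v=-5.524000/2.073644=-2.663909
k=3: u−w=3.380000, u+w=1.930000; √(b/2)=1.036822, √(2b)=2.073644; F=1.036822×3.38=3.504459, v=1.930000/2.073644=0.930729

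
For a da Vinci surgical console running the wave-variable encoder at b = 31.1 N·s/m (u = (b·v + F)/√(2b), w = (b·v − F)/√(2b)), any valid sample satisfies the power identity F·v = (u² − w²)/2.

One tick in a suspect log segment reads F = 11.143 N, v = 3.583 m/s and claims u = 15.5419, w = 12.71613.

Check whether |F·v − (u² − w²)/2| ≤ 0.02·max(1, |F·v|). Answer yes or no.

yes

F·v = 11.143×3.583 = 39.9254 W.
(u² − w²)/2 = (241.5507 − 161.7000)/2 = 39.9253 W.
|Δ| = 0.0000;  2% of max(1, |F·v|) = 0.7985.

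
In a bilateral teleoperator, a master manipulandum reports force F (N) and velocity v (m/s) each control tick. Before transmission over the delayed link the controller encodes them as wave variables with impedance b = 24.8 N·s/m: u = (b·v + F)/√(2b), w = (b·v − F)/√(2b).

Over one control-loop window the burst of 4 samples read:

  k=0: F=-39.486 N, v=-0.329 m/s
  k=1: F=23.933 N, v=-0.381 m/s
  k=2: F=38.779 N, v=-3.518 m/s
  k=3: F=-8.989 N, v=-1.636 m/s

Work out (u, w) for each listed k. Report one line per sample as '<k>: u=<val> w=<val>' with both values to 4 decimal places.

0: u=-6.7652 w=4.4481
1: u=2.0566 w=-4.7399
2: u=-6.8819 w=-17.8944
3: u=-7.0373 w=-4.4846

k=0: b·v=24.8×(-0.329)=-8.1592; √(2b)=7.0427; u=(-8.1592+(-39.486))/7.0427=-6.7652, w=(-8.1592−(-39.486))/7.0427=4.4481
k=1: b·v=24.8×(-0.381)=-9.4488; √(2b)=7.0427; u=(-9.4488+23.933)/7.0427=2.0566, w=(-9.4488−23.933)/7.0427=-4.7399
k=2: b·v=24.8×(-3.518)=-87.2464; √(2b)=7.0427; u=(-87.2464+38.779)/7.0427=-6.8819, w=(-87.2464−38.779)/7.0427=-17.8944
k=3: b·v=24.8×(-1.636)=-40.5728; √(2b)=7.0427; u=(-40.5728+(-8.989))/7.0427=-7.0373, w=(-40.5728−(-8.989))/7.0427=-4.4846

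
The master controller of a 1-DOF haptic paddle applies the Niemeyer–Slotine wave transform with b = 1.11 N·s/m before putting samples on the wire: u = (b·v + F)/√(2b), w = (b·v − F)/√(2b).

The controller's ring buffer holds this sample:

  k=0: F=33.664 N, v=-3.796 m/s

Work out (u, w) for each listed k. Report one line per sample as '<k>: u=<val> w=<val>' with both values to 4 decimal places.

k=0: b·v=1.11×(-3.796)=-4.2136; √(2b)=1.4900; u=(-4.2136+33.664)/1.4900=19.7658, w=(-4.2136−33.664)/1.4900=-25.4218

0: u=19.7658 w=-25.4218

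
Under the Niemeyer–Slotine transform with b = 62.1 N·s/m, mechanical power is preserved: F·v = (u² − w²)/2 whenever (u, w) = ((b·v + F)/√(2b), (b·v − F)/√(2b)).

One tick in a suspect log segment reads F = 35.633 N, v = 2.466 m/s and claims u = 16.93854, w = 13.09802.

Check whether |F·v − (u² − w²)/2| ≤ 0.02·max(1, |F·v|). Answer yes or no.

F·v = 35.633×2.466 = 87.87098 W.
(u² − w²)/2 = (286.91414 − 171.55813)/2 = 57.67800 W.
|Δ| = 30.19297;  2% of max(1, |F·v|) = 1.75742.

no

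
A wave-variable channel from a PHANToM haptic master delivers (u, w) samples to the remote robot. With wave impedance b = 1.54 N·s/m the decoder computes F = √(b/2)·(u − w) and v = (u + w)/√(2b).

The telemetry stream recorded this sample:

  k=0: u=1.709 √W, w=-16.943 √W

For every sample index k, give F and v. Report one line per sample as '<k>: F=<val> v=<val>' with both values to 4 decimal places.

k=0: u−w=18.6520, u+w=-15.2340; √(b/2)=0.8775, √(2b)=1.7550; F=0.8775×18.652=16.3671, v=-15.2340/1.7550=-8.6804

0: F=16.3671 v=-8.6804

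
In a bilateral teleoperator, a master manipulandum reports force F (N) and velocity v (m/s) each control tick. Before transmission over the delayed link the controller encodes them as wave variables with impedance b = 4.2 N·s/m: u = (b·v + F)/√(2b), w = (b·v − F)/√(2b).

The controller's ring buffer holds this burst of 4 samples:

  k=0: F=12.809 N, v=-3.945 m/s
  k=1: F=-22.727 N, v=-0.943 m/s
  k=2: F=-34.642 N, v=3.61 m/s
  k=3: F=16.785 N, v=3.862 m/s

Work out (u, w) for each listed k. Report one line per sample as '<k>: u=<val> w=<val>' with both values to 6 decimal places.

0: u=-1.297323 w=-10.136373
1: u=-9.208097 w=6.475023
2: u=-6.721239 w=17.184013
3: u=11.387945 w=-0.194806

k=0: b·v=4.2×(-3.945)=-16.569000; √(2b)=2.898275; u=(-16.569000+12.809)/2.898275=-1.297323, w=(-16.569000−12.809)/2.898275=-10.136373
k=1: b·v=4.2×(-0.943)=-3.960600; √(2b)=2.898275; u=(-3.960600+(-22.727))/2.898275=-9.208097, w=(-3.960600−(-22.727))/2.898275=6.475023
k=2: b·v=4.2×3.61=15.162000; √(2b)=2.898275; u=(15.162000+(-34.642))/2.898275=-6.721239, w=(15.162000−(-34.642))/2.898275=17.184013
k=3: b·v=4.2×3.862=16.220400; √(2b)=2.898275; u=(16.220400+16.785)/2.898275=11.387945, w=(16.220400−16.785)/2.898275=-0.194806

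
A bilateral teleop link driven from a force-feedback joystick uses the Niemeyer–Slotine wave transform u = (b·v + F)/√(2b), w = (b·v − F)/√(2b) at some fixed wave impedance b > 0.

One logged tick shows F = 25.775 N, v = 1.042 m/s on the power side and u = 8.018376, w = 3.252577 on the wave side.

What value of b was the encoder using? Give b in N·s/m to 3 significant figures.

b = 58.5 N·s/m

u + w = 11.270953;  u + w = √(2b)·v, so √(2b) = 11.270953/1.042 = 10.816654.
b = (√(2b))²/2 = 116.999994/2 = 58.499997.
(Check via u − w = 2F/√(2b): u − w = 4.765799, 2F/√(2b) = 4.765799.)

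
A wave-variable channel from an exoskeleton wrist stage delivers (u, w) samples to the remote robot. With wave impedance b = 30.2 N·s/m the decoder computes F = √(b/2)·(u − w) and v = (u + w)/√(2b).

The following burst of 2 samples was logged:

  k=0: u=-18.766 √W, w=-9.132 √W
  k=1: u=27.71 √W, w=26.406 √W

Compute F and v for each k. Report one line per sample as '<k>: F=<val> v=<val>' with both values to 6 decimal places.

k=0: u−w=-9.634000, u+w=-27.898000; √(b/2)=3.885872, √(2b)=7.771744; F=3.885872×(-9.634)=-37.436489, v=-27.898000/7.771744=-3.589671
k=1: u−w=1.304000, u+w=54.116000; √(b/2)=3.885872, √(2b)=7.771744; F=3.885872×1.304=5.067177, v=54.116000/7.771744=6.963174

0: F=-37.436489 v=-3.589671
1: F=5.067177 v=6.963174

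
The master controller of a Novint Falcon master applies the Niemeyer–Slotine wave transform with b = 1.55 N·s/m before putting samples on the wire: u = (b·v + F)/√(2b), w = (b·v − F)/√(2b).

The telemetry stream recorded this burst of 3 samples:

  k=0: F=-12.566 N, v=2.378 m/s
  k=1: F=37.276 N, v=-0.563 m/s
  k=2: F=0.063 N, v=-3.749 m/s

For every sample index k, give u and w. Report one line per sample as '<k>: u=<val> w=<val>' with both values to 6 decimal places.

k=0: b·v=1.55×2.378=3.685900; √(2b)=1.760682; u=(3.685900+(-12.566))/1.760682=-5.043558, w=(3.685900−(-12.566))/1.760682=9.230459
k=1: b·v=1.55×(-0.563)=-0.872650; √(2b)=1.760682; u=(-0.872650+37.276)/1.760682=20.675713, w=(-0.872650−37.276)/1.760682=-21.666977
k=2: b·v=1.55×(-3.749)=-5.810950; √(2b)=1.760682; u=(-5.810950+0.063)/1.760682=-3.264616, w=(-5.810950−0.063)/1.760682=-3.336179

0: u=-5.043558 w=9.230459
1: u=20.675713 w=-21.666977
2: u=-3.264616 w=-3.336179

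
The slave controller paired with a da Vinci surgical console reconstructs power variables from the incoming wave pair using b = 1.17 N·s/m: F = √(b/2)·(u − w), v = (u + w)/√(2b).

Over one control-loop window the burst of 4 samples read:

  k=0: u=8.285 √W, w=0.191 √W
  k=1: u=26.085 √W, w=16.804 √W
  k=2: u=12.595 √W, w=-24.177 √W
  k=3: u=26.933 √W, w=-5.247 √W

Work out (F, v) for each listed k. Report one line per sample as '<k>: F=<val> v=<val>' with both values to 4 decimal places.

k=0: u−w=8.0940, u+w=8.4760; √(b/2)=0.7649, √(2b)=1.5297; F=0.7649×8.094=6.1907, v=8.4760/1.5297=5.5409
k=1: u−w=9.2810, u+w=42.8890; √(b/2)=0.7649, √(2b)=1.5297; F=0.7649×9.281=7.0986, v=42.8890/1.5297=28.0374
k=2: u−w=36.7720, u+w=-11.5820; √(b/2)=0.7649, √(2b)=1.5297; F=0.7649×36.772=28.1252, v=-11.5820/1.5297=-7.5714
k=3: u−w=32.1800, u+w=21.6860; √(b/2)=0.7649, √(2b)=1.5297; F=0.7649×32.18=24.6130, v=21.6860/1.5297=14.1766

0: F=6.1907 v=5.5409
1: F=7.0986 v=28.0374
2: F=28.1252 v=-7.5714
3: F=24.6130 v=14.1766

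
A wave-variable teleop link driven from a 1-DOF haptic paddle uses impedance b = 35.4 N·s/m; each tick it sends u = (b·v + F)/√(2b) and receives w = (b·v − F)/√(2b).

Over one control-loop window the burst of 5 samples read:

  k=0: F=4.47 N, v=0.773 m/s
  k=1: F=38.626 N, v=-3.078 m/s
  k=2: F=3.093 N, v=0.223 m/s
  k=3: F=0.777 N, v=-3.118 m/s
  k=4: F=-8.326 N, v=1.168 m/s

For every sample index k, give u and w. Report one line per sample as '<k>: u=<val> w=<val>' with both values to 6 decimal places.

0: u=3.783357 w=2.720877
1: u=-8.359034 w=-17.540100
2: u=1.305781 w=0.570602
3: u=-13.025509 w=-13.210196
4: u=3.924427 w=5.903445

k=0: b·v=35.4×0.773=27.364200; √(2b)=8.414274; u=(27.364200+4.47)/8.414274=3.783357, w=(27.364200−4.47)/8.414274=2.720877
k=1: b·v=35.4×(-3.078)=-108.961200; √(2b)=8.414274; u=(-108.961200+38.626)/8.414274=-8.359034, w=(-108.961200−38.626)/8.414274=-17.540100
k=2: b·v=35.4×0.223=7.894200; √(2b)=8.414274; u=(7.894200+3.093)/8.414274=1.305781, w=(7.894200−3.093)/8.414274=0.570602
k=3: b·v=35.4×(-3.118)=-110.377200; √(2b)=8.414274; u=(-110.377200+0.777)/8.414274=-13.025509, w=(-110.377200−0.777)/8.414274=-13.210196
k=4: b·v=35.4×1.168=41.347200; √(2b)=8.414274; u=(41.347200+(-8.326))/8.414274=3.924427, w=(41.347200−(-8.326))/8.414274=5.903445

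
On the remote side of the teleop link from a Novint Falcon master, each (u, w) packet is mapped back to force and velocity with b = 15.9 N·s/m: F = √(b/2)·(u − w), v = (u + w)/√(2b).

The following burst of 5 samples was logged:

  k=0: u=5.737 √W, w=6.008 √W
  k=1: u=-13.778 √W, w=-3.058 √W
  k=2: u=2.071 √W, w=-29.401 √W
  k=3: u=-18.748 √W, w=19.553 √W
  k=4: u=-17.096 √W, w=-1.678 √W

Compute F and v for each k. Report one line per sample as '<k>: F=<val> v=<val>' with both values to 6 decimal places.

k=0: u−w=-0.271000, u+w=11.745000; √(b/2)=2.819574, √(2b)=5.639149; F=2.819574×(-0.271)=-0.764105, v=11.745000/5.639149=2.082761
k=1: u−w=-10.720000, u+w=-16.836000; √(b/2)=2.819574, √(2b)=5.639149; F=2.819574×(-10.72)=-30.225838, v=-16.836000/5.639149=-2.985557
k=2: u−w=31.472000, u+w=-27.330000; √(b/2)=2.819574, √(2b)=5.639149; F=2.819574×31.472=88.737647, v=-27.330000/5.639149=-4.846476
k=3: u−w=-38.301000, u+w=0.805000; √(b/2)=2.819574, √(2b)=5.639149; F=2.819574×(-38.301)=-107.992520, v=0.805000/5.639149=0.142752
k=4: u−w=-15.418000, u+w=-18.774000; √(b/2)=2.819574, √(2b)=5.639149; F=2.819574×(-15.418)=-43.472199, v=-18.774000/5.639149=-3.329226

0: F=-0.764105 v=2.082761
1: F=-30.225838 v=-2.985557
2: F=88.737647 v=-4.846476
3: F=-107.992520 v=0.142752
4: F=-43.472199 v=-3.329226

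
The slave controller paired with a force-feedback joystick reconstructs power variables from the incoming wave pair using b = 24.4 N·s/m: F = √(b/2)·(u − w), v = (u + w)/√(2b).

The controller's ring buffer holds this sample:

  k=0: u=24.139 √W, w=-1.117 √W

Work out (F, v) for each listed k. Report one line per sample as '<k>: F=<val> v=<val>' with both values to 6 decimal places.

k=0: u−w=25.256000, u+w=23.022000; √(b/2)=3.492850, √(2b)=6.985700; F=3.492850×25.256=88.215416, v=23.022000/6.985700=3.295590

0: F=88.215416 v=3.295590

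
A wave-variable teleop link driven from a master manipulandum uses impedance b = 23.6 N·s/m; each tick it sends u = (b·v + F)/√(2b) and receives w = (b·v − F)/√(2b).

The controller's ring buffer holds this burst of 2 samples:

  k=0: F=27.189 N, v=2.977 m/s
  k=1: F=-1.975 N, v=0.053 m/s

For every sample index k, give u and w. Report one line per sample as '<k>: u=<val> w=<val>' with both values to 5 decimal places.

k=0: b·v=23.6×2.977=70.25720; √(2b)=6.87023; u=(70.25720+27.189)/6.87023=14.18384, w=(70.25720−27.189)/6.87023=6.26882
k=1: b·v=23.6×0.053=1.25080; √(2b)=6.87023; u=(1.25080+(-1.975))/6.87023=-0.10541, w=(1.25080−(-1.975))/6.87023=0.46953

0: u=14.18384 w=6.26882
1: u=-0.10541 w=0.46953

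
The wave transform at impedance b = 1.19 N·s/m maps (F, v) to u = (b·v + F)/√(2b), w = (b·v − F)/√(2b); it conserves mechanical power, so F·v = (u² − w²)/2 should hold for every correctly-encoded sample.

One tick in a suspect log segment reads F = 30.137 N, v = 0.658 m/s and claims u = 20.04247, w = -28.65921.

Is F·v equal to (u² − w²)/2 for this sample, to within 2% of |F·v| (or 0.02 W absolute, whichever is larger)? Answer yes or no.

no

F·v = 30.137×0.658 = 19.83015 W.
(u² − w²)/2 = (401.70060 − 821.35032)/2 = -209.82486 W.
|Δ| = 229.65500;  2% of max(1, |F·v|) = 0.39660.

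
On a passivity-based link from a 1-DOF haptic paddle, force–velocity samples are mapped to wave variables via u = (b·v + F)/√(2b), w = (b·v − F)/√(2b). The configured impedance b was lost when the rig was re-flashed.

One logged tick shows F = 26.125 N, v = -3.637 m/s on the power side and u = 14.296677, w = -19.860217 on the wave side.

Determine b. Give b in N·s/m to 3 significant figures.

u + w = -5.563540;  u + w = √(2b)·v, so √(2b) = -5.563540/(-3.637) = 1.529706.
b = (√(2b))²/2 = 2.340000/2 = 1.170000.
(Check via u − w = 2F/√(2b): u − w = 34.156894, 2F/√(2b) = 34.156895.)

b = 1.17 N·s/m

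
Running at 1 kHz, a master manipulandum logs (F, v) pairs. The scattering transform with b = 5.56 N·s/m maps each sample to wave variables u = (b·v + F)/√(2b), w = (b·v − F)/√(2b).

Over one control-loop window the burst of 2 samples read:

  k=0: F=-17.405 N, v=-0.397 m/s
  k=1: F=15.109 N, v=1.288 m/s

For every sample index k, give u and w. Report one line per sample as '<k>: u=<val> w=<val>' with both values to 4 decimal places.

0: u=-5.8813 w=4.5575
1: u=6.6784 w=-2.3834

k=0: b·v=5.56×(-0.397)=-2.2073; √(2b)=3.3347; u=(-2.2073+(-17.405))/3.3347=-5.8813, w=(-2.2073−(-17.405))/3.3347=4.5575
k=1: b·v=5.56×1.288=7.1613; √(2b)=3.3347; u=(7.1613+15.109)/3.3347=6.6784, w=(7.1613−15.109)/3.3347=-2.3834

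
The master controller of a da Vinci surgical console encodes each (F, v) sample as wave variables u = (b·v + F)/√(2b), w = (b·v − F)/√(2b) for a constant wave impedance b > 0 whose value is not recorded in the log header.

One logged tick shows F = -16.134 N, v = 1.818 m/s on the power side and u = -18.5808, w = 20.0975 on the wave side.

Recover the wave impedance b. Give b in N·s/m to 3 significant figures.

b = 0.348 N·s/m

u + w = 1.51670;  u + w = √(2b)·v, so √(2b) = 1.51670/1.818 = 0.83427.
b = (√(2b))²/2 = 0.69600/2 = 0.34800.
(Check via u − w = 2F/√(2b): u − w = -38.67830, 2F/√(2b) = -38.67820.)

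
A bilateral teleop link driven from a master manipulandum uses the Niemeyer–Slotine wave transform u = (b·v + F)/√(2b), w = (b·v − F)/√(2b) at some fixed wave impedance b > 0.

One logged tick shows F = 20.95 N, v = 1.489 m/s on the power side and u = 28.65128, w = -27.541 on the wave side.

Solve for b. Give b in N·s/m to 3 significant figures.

u + w = 1.1103;  u + w = √(2b)·v, so √(2b) = 1.1103/1.489 = 0.7457.
b = (√(2b))²/2 = 0.5560/2 = 0.2780.
(Check via u − w = 2F/√(2b): u − w = 56.1923, 2F/√(2b) = 56.1922.)

b = 0.278 N·s/m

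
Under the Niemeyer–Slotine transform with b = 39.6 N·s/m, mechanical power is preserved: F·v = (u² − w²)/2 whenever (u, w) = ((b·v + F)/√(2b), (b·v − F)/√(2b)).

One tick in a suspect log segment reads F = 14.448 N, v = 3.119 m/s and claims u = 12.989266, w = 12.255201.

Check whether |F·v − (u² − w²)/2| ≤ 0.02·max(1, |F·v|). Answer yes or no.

no

F·v = 14.448×3.119 = 45.063312 W.
(u² − w²)/2 = (168.721031 − 150.189952)/2 = 9.265540 W.
|Δ| = 35.797772;  2% of max(1, |F·v|) = 0.901266.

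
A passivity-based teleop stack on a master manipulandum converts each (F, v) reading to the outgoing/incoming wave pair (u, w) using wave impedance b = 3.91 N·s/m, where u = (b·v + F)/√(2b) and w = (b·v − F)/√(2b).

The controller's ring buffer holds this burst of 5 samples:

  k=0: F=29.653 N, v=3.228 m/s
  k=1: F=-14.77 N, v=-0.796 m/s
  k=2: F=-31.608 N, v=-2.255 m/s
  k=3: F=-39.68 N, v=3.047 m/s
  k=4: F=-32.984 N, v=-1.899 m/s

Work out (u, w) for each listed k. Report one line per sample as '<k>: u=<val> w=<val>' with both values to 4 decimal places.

k=0: b·v=3.91×3.228=12.6215; √(2b)=2.7964; u=(12.6215+29.653)/2.7964=15.1173, w=(12.6215−29.653)/2.7964=-6.0905
k=1: b·v=3.91×(-0.796)=-3.1124; √(2b)=2.7964; u=(-3.1124+(-14.77))/2.7964=-6.3947, w=(-3.1124−(-14.77))/2.7964=4.1688
k=2: b·v=3.91×(-2.255)=-8.8171; √(2b)=2.7964; u=(-8.8171+(-31.608))/2.7964=-14.4560, w=(-8.8171−(-31.608))/2.7964=8.1500
k=3: b·v=3.91×3.047=11.9138; √(2b)=2.7964; u=(11.9138+(-39.68))/2.7964=-9.9292, w=(11.9138−(-39.68))/2.7964=18.4499
k=4: b·v=3.91×(-1.899)=-7.4251; √(2b)=2.7964; u=(-7.4251+(-32.984))/2.7964=-14.4503, w=(-7.4251−(-32.984))/2.7964=9.1398

0: u=15.1173 w=-6.0905
1: u=-6.3947 w=4.1688
2: u=-14.4560 w=8.1500
3: u=-9.9292 w=18.4499
4: u=-14.4503 w=9.1398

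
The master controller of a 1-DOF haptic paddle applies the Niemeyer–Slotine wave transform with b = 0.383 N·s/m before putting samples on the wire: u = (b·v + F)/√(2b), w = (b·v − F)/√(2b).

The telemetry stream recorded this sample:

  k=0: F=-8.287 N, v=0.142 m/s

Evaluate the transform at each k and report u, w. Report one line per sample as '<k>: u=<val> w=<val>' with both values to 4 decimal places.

0: u=-9.4064 w=9.5307

k=0: b·v=0.383×0.142=0.0544; √(2b)=0.8752; u=(0.0544+(-8.287))/0.8752=-9.4064, w=(0.0544−(-8.287))/0.8752=9.5307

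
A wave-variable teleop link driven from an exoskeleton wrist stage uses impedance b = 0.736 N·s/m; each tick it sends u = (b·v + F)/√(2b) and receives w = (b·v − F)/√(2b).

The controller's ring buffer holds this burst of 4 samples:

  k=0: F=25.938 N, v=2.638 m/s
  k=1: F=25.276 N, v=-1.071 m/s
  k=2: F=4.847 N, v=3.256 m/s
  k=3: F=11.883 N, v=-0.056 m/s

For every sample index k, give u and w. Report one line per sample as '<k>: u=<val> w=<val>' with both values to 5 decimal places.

k=0: b·v=0.736×2.638=1.94157; √(2b)=1.21326; u=(1.94157+25.938)/1.21326=22.97905, w=(1.94157−25.938)/1.21326=-19.77847
k=1: b·v=0.736×(-1.071)=-0.78826; √(2b)=1.21326; u=(-0.78826+25.276)/1.21326=20.18343, w=(-0.78826−25.276)/1.21326=-21.48283
k=2: b·v=0.736×3.256=2.39642; √(2b)=1.21326; u=(2.39642+4.847)/1.21326=5.97021, w=(2.39642−4.847)/1.21326=-2.01983
k=3: b·v=0.736×(-0.056)=-0.04122; √(2b)=1.21326; u=(-0.04122+11.883)/1.21326=9.76030, w=(-0.04122−11.883)/1.21326=-9.82824

0: u=22.97905 w=-19.77847
1: u=20.18343 w=-21.48283
2: u=5.97021 w=-2.01983
3: u=9.76030 w=-9.82824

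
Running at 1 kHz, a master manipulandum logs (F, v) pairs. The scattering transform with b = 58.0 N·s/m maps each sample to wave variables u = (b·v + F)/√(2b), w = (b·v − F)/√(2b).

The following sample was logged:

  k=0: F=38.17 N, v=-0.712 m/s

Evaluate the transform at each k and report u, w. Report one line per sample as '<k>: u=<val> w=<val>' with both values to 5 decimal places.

k=0: b·v=58.0×(-0.712)=-41.29600; √(2b)=10.77033; u=(-41.29600+38.17)/10.77033=-0.29024, w=(-41.29600−38.17)/10.77033=-7.37823

0: u=-0.29024 w=-7.37823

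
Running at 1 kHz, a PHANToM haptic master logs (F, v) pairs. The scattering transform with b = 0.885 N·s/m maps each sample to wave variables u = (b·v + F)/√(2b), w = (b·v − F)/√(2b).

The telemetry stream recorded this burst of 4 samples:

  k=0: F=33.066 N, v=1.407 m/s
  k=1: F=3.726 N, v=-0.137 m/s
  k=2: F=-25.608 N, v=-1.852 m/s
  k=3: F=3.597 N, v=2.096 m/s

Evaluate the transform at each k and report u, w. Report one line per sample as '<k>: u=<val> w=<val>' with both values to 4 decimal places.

k=0: b·v=0.885×1.407=1.2452; √(2b)=1.3304; u=(1.2452+33.066)/1.3304=25.7899, w=(1.2452−33.066)/1.3304=-23.9180
k=1: b·v=0.885×(-0.137)=-0.1212; √(2b)=1.3304; u=(-0.1212+3.726)/1.3304=2.7095, w=(-0.1212−3.726)/1.3304=-2.8918
k=2: b·v=0.885×(-1.852)=-1.6390; √(2b)=1.3304; u=(-1.6390+(-25.608))/1.3304=-20.4801, w=(-1.6390−(-25.608))/1.3304=18.0162
k=3: b·v=0.885×2.096=1.8550; √(2b)=1.3304; u=(1.8550+3.597)/1.3304=4.0979, w=(1.8550−3.597)/1.3304=-1.3094

0: u=25.7899 w=-23.9180
1: u=2.7095 w=-2.8918
2: u=-20.4801 w=18.0162
3: u=4.0979 w=-1.3094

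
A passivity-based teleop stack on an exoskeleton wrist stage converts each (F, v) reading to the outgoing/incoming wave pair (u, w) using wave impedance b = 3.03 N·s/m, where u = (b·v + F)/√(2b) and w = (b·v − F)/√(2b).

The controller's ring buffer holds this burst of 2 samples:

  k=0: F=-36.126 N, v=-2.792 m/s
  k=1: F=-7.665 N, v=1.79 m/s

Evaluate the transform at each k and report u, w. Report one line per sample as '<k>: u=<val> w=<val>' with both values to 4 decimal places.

k=0: b·v=3.03×(-2.792)=-8.4598; √(2b)=2.4617; u=(-8.4598+(-36.126))/2.4617=-18.1117, w=(-8.4598−(-36.126))/2.4617=11.2386
k=1: b·v=3.03×1.79=5.4237; √(2b)=2.4617; u=(5.4237+(-7.665))/2.4617=-0.9105, w=(5.4237−(-7.665))/2.4617=5.3169

0: u=-18.1117 w=11.2386
1: u=-0.9105 w=5.3169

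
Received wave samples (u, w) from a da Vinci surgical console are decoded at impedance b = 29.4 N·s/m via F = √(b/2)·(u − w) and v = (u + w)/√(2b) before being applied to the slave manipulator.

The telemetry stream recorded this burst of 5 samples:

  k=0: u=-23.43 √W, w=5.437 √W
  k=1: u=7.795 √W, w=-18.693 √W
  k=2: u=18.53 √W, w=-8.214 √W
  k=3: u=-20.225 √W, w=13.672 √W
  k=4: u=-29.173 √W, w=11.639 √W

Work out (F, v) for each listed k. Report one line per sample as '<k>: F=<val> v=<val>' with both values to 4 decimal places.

k=0: u−w=-28.8670, u+w=-17.9930; √(b/2)=3.8341, √(2b)=7.6681; F=3.8341×(-28.867)=-110.6777, v=-17.9930/7.6681=-2.3465
k=1: u−w=26.4880, u+w=-10.8980; √(b/2)=3.8341, √(2b)=7.6681; F=3.8341×26.488=101.5565, v=-10.8980/7.6681=-1.4212
k=2: u−w=26.7440, u+w=10.3160; √(b/2)=3.8341, √(2b)=7.6681; F=3.8341×26.744=102.5380, v=10.3160/7.6681=1.3453
k=3: u−w=-33.8970, u+w=-6.5530; √(b/2)=3.8341, √(2b)=7.6681; F=3.8341×(-33.897)=-129.9631, v=-6.5530/7.6681=-0.8546
k=4: u−w=-40.8120, u+w=-17.5340; √(b/2)=3.8341, √(2b)=7.6681; F=3.8341×(-40.812)=-156.4756, v=-17.5340/7.6681=-2.2866

0: F=-110.6777 v=-2.3465
1: F=101.5565 v=-1.4212
2: F=102.5380 v=1.3453
3: F=-129.9631 v=-0.8546
4: F=-156.4756 v=-2.2866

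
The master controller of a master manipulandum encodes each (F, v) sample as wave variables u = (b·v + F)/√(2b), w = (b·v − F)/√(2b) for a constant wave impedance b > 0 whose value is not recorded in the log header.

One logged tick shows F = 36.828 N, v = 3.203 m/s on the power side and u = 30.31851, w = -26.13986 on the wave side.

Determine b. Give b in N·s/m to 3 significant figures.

b = 0.851 N·s/m

u + w = 4.17865;  u + w = √(2b)·v, so √(2b) = 4.17865/3.203 = 1.30461.
b = (√(2b))²/2 = 1.70199/2 = 0.85100.
(Check via u − w = 2F/√(2b): u − w = 56.45837, 2F/√(2b) = 56.45847.)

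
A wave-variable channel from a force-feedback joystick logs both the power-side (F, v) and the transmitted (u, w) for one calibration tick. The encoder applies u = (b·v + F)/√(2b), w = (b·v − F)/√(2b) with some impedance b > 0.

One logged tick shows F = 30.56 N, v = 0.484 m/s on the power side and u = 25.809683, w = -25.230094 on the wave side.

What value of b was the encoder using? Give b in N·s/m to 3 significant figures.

u + w = 0.579589;  u + w = √(2b)·v, so √(2b) = 0.579589/0.484 = 1.197498.
b = (√(2b))²/2 = 1.434001/2 = 0.717001.
(Check via u − w = 2F/√(2b): u − w = 51.039777, 2F/√(2b) = 51.039754.)

b = 0.717 N·s/m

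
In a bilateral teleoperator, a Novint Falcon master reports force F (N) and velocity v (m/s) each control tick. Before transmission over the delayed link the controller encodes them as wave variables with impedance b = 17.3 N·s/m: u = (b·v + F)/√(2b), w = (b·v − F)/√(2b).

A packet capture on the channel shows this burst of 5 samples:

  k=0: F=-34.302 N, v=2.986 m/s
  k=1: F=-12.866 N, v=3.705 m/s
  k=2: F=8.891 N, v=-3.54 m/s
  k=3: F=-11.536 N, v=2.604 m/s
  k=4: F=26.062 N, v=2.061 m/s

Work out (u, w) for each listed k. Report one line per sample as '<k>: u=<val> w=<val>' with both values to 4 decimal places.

0: u=2.9506 w=14.6136
1: u=8.7094 w=13.0840
2: u=-8.8999 w=-11.9230
3: u=5.6974 w=9.6198
4: u=10.4923 w=1.6309

k=0: b·v=17.3×2.986=51.6578; √(2b)=5.8822; u=(51.6578+(-34.302))/5.8822=2.9506, w=(51.6578−(-34.302))/5.8822=14.6136
k=1: b·v=17.3×3.705=64.0965; √(2b)=5.8822; u=(64.0965+(-12.866))/5.8822=8.7094, w=(64.0965−(-12.866))/5.8822=13.0840
k=2: b·v=17.3×(-3.54)=-61.2420; √(2b)=5.8822; u=(-61.2420+8.891)/5.8822=-8.8999, w=(-61.2420−8.891)/5.8822=-11.9230
k=3: b·v=17.3×2.604=45.0492; √(2b)=5.8822; u=(45.0492+(-11.536))/5.8822=5.6974, w=(45.0492−(-11.536))/5.8822=9.6198
k=4: b·v=17.3×2.061=35.6553; √(2b)=5.8822; u=(35.6553+26.062)/5.8822=10.4923, w=(35.6553−26.062)/5.8822=1.6309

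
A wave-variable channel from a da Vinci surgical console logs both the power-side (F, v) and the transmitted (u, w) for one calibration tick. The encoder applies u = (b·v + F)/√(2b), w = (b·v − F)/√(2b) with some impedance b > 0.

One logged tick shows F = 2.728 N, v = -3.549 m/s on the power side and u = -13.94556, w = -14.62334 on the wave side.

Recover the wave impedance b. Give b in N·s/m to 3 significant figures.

u + w = -28.5689;  u + w = √(2b)·v, so √(2b) = -28.5689/(-3.549) = 8.0498.
b = (√(2b))²/2 = 64.8000/2 = 32.4000.
(Check via u − w = 2F/√(2b): u − w = 0.6778, 2F/√(2b) = 0.6778.)

b = 32.4 N·s/m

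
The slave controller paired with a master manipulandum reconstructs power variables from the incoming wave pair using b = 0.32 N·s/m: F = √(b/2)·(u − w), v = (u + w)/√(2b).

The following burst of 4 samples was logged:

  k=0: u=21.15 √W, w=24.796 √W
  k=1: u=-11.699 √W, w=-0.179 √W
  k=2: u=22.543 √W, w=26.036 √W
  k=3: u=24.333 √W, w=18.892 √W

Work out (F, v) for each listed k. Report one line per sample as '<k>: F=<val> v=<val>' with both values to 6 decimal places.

k=0: u−w=-3.646000, u+w=45.946000; √(b/2)=0.400000, √(2b)=0.800000; F=0.400000×(-3.646)=-1.458400, v=45.946000/0.800000=57.432500
k=1: u−w=-11.520000, u+w=-11.878000; √(b/2)=0.400000, √(2b)=0.800000; F=0.400000×(-11.52)=-4.608000, v=-11.878000/0.800000=-14.847500
k=2: u−w=-3.493000, u+w=48.579000; √(b/2)=0.400000, √(2b)=0.800000; F=0.400000×(-3.493)=-1.397200, v=48.579000/0.800000=60.723750
k=3: u−w=5.441000, u+w=43.225000; √(b/2)=0.400000, √(2b)=0.800000; F=0.400000×5.441=2.176400, v=43.225000/0.800000=54.031250

0: F=-1.458400 v=57.432500
1: F=-4.608000 v=-14.847500
2: F=-1.397200 v=60.723750
3: F=2.176400 v=54.031250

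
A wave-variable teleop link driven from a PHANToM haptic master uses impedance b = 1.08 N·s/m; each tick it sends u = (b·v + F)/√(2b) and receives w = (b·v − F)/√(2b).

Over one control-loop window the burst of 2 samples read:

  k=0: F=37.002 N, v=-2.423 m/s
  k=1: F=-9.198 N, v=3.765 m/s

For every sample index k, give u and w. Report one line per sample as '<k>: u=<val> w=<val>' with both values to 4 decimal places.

k=0: b·v=1.08×(-2.423)=-2.6168; √(2b)=1.4697; u=(-2.6168+37.002)/1.4697=23.3961, w=(-2.6168−37.002)/1.4697=-26.9572
k=1: b·v=1.08×3.765=4.0662; √(2b)=1.4697; u=(4.0662+(-9.198))/1.4697=-3.4917, w=(4.0662−(-9.198))/1.4697=9.0251

0: u=23.3961 w=-26.9572
1: u=-3.4917 w=9.0251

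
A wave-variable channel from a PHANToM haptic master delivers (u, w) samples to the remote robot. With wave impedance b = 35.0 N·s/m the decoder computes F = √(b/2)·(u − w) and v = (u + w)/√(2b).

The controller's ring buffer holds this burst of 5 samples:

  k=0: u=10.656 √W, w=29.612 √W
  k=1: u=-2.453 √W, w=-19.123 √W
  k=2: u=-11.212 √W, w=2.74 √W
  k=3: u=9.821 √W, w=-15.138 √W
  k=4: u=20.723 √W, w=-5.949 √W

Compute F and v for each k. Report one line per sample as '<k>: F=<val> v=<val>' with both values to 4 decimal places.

k=0: u−w=-18.9560, u+w=40.2680; √(b/2)=4.1833, √(2b)=8.3666; F=4.1833×(-18.956)=-79.2986, v=40.2680/8.3666=4.8129
k=1: u−w=16.6700, u+w=-21.5760; √(b/2)=4.1833, √(2b)=8.3666; F=4.1833×16.67=69.7356, v=-21.5760/8.3666=-2.5788
k=2: u−w=-13.9520, u+w=-8.4720; √(b/2)=4.1833, √(2b)=8.3666; F=4.1833×(-13.952)=-58.3654, v=-8.4720/8.3666=-1.0126
k=3: u−w=24.9590, u+w=-5.3170; √(b/2)=4.1833, √(2b)=8.3666; F=4.1833×24.959=104.4110, v=-5.3170/8.3666=-0.6355
k=4: u−w=26.6720, u+w=14.7740; √(b/2)=4.1833, √(2b)=8.3666; F=4.1833×26.672=111.5770, v=14.7740/8.3666=1.7658

0: F=-79.2986 v=4.8129
1: F=69.7356 v=-2.5788
2: F=-58.3654 v=-1.0126
3: F=104.4110 v=-0.6355
4: F=111.5770 v=1.7658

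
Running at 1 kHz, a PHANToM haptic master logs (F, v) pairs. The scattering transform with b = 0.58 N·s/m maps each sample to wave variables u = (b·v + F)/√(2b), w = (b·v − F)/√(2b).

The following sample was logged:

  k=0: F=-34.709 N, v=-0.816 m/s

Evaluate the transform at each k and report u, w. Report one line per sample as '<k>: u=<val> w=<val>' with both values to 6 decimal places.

k=0: b·v=0.58×(-0.816)=-0.473280; √(2b)=1.077033; u=(-0.473280+(-34.709))/1.077033=-32.665927, w=(-0.473280−(-34.709))/1.077033=31.787068

0: u=-32.665927 w=31.787068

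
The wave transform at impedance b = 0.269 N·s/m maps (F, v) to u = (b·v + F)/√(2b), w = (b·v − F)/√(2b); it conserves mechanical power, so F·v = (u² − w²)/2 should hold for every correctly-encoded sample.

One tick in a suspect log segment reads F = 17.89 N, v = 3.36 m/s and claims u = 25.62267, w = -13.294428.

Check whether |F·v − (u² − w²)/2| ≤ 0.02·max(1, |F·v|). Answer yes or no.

F·v = 17.89×3.36 = 60.110400 W.
(u² − w²)/2 = (656.521218 − 176.741816)/2 = 239.889701 W.
|Δ| = 179.779301;  2% of max(1, |F·v|) = 1.202208.

no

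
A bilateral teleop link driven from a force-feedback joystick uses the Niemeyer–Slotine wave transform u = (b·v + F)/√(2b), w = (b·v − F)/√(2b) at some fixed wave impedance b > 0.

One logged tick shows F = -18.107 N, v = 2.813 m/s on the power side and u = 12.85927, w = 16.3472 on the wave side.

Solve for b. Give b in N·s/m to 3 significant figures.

u + w = 29.2065;  u + w = √(2b)·v, so √(2b) = 29.2065/2.813 = 10.3827.
b = (√(2b))²/2 = 107.8000/2 = 53.9000.
(Check via u − w = 2F/√(2b): u − w = -3.4879, 2F/√(2b) = -3.4879.)

b = 53.9 N·s/m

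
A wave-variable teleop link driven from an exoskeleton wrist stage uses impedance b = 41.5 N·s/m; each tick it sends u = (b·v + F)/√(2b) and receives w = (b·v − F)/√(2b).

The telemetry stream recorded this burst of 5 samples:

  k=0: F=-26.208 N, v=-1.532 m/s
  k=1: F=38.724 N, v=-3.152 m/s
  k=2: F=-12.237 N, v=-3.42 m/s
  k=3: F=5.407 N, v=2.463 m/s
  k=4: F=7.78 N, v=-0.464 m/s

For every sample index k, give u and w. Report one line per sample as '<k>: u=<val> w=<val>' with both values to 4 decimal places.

0: u=-9.8553 w=-4.1019
1: u=-10.1075 w=-18.6086
2: u=-16.9220 w=-14.2357
3: u=11.8130 w=10.6260
4: u=-1.2597 w=-2.9676

k=0: b·v=41.5×(-1.532)=-63.5780; √(2b)=9.1104; u=(-63.5780+(-26.208))/9.1104=-9.8553, w=(-63.5780−(-26.208))/9.1104=-4.1019
k=1: b·v=41.5×(-3.152)=-130.8080; √(2b)=9.1104; u=(-130.8080+38.724)/9.1104=-10.1075, w=(-130.8080−38.724)/9.1104=-18.6086
k=2: b·v=41.5×(-3.42)=-141.9300; √(2b)=9.1104; u=(-141.9300+(-12.237))/9.1104=-16.9220, w=(-141.9300−(-12.237))/9.1104=-14.2357
k=3: b·v=41.5×2.463=102.2145; √(2b)=9.1104; u=(102.2145+5.407)/9.1104=11.8130, w=(102.2145−5.407)/9.1104=10.6260
k=4: b·v=41.5×(-0.464)=-19.2560; √(2b)=9.1104; u=(-19.2560+7.78)/9.1104=-1.2597, w=(-19.2560−7.78)/9.1104=-2.9676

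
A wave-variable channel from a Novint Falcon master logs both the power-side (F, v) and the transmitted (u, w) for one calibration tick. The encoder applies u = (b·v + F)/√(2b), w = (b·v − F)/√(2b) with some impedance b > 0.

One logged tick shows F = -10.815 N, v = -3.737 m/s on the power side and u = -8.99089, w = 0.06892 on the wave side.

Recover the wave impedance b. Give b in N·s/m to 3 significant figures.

b = 2.85 N·s/m

u + w = -8.92197;  u + w = √(2b)·v, so √(2b) = -8.92197/(-3.737) = 2.38747.
b = (√(2b))²/2 = 5.70001/2 = 2.85000.
(Check via u − w = 2F/√(2b): u − w = -9.05981, 2F/√(2b) = -9.05981.)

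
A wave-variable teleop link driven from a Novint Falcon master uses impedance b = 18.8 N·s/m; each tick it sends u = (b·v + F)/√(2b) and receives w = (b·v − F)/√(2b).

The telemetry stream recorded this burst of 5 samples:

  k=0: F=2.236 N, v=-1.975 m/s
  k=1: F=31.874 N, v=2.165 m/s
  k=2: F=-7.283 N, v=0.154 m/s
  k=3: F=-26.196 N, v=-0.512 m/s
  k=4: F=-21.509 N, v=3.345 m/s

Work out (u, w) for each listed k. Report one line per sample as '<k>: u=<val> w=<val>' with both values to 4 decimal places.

0: u=-5.6906 w=-6.4199
1: u=11.8358 w=1.4397
2: u=-0.7156 w=1.6599
3: u=-5.8419 w=2.7023
4: u=6.7478 w=13.7633

k=0: b·v=18.8×(-1.975)=-37.1300; √(2b)=6.1319; u=(-37.1300+2.236)/6.1319=-5.6906, w=(-37.1300−2.236)/6.1319=-6.4199
k=1: b·v=18.8×2.165=40.7020; √(2b)=6.1319; u=(40.7020+31.874)/6.1319=11.8358, w=(40.7020−31.874)/6.1319=1.4397
k=2: b·v=18.8×0.154=2.8952; √(2b)=6.1319; u=(2.8952+(-7.283))/6.1319=-0.7156, w=(2.8952−(-7.283))/6.1319=1.6599
k=3: b·v=18.8×(-0.512)=-9.6256; √(2b)=6.1319; u=(-9.6256+(-26.196))/6.1319=-5.8419, w=(-9.6256−(-26.196))/6.1319=2.7023
k=4: b·v=18.8×3.345=62.8860; √(2b)=6.1319; u=(62.8860+(-21.509))/6.1319=6.7478, w=(62.8860−(-21.509))/6.1319=13.7633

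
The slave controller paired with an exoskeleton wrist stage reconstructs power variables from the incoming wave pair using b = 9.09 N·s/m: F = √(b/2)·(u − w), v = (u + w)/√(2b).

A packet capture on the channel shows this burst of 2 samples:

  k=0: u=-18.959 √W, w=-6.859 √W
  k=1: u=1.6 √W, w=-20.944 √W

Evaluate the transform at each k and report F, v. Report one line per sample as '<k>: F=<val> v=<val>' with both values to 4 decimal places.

0: F=-25.7960 v=-6.0552
1: F=48.0616 v=-4.5368

k=0: u−w=-12.1000, u+w=-25.8180; √(b/2)=2.1319, √(2b)=4.2638; F=2.1319×(-12.1)=-25.7960, v=-25.8180/4.2638=-6.0552
k=1: u−w=22.5440, u+w=-19.3440; √(b/2)=2.1319, √(2b)=4.2638; F=2.1319×22.544=48.0616, v=-19.3440/4.2638=-4.5368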